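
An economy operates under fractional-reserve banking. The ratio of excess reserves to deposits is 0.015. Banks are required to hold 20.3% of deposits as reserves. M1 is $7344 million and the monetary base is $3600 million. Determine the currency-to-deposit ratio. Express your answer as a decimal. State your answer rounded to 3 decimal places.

0.534

Using m = M/MB = 7344/3600 = 2.040000. From m = (1 + c)/(c + rr + e), rearranging gives 1 + c = m·(c + rr + e), so c·(1 − m) = m·(rr + e) − 1.
Hence c = [m·(rr + e) − 1]/(1 − m) = [2.040000 × (0.203 + 0.015) − 1] / (1 − 2.040000) ≈ 0.533923.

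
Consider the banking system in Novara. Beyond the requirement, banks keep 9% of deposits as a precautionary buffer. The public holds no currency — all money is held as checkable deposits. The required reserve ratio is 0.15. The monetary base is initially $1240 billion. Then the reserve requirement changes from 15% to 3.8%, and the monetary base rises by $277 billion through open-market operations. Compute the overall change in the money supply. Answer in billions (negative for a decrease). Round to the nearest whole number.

$6685 billion

Before: m₁ = 1 / (0.15 + 0.09) ≈ 4.16667, MB₁ = 1240, so M₁ = 4.16667 × 1240 = 5166.6708 billion.
After: m₂ = 1 / (0.038 + 0.09) = 7.81250, MB₂ = 1240 + 277 = 1517, so M₂ = 7.81250 × 1517 = 11851.5625 billion.
ΔM = M₂ − M₁ = 11851.5625 − 5166.6708 = 6684.8917 billion.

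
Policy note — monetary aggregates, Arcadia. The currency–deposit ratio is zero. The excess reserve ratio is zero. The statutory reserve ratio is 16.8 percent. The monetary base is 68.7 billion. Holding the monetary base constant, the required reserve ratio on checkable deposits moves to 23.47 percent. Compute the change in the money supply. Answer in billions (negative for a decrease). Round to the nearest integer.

Initially m₁ = 1 / (0.168) ≈ 5.9524, so M₁ = 5.9524 × 68.7 ≈ 408.9299 billion.
After the change m₂ = 1 / (0.2347) ≈ 4.2608, so M₂ = 4.2608 × 68.7 ≈ 292.717 billion.
ΔM = M₂ − M₁ = 292.717 − 408.9299 = -116.2129 billion.

-116 billion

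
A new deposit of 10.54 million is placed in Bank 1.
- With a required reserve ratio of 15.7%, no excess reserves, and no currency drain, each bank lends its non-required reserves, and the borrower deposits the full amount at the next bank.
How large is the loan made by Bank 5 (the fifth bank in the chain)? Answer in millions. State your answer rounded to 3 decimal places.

4.487 million

Each bank lends a fraction (1 − rr) = 0.8430 of the deposit it receives, so Bank 5 receives 10.54·0.8430^4 and lends 10.54·0.8430^5 ≈ 4.4872 million.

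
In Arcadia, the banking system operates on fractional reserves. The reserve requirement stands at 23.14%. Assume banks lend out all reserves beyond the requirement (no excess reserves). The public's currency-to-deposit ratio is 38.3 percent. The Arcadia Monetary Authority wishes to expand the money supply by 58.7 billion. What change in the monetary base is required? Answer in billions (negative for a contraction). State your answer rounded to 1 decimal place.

The money multiplier is m = (1 + c) / (rr + c) = (1 + 0.383) / (0.2314 + 0.383) ≈ 2.2510.
ΔMB = ΔM / m = (+58.7) / 2.2510 ≈ 26.0773 billion.

26.1 billion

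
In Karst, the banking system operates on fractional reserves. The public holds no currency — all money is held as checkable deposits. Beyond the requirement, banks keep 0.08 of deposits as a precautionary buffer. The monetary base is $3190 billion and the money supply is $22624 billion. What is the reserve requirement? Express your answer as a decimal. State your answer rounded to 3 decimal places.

0.061

Using m = M/MB = 22624/3190 ≈ 7.092163. Since m = (1 + c)/(c + rr + e), the denominator satisfies c + rr + e = (1 + c)/m = (1 + 0) / 7.092163 ≈ 0.141001.
With c = 0 and e = 0.08, the reserve requirement is 0.141001 − 0 − 0.08 = 0.061001.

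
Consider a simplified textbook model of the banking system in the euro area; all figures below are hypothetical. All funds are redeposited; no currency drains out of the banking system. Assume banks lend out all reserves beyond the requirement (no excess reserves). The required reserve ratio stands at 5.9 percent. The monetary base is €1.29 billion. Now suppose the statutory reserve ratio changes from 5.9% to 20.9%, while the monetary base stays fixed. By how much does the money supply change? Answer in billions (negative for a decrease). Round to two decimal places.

Initially m₁ = 1 / (0.059) ≈ 16.9492, so M₁ = 16.9492 × 1.29 ≈ 21.8645 billion.
After the change m₂ = 1 / (0.209) ≈ 4.7847, so M₂ = 4.7847 × 1.29 ≈ 6.1723 billion.
ΔM = M₂ − M₁ = 6.1723 − 21.8645 = -15.6922 billion.

-15.69 billion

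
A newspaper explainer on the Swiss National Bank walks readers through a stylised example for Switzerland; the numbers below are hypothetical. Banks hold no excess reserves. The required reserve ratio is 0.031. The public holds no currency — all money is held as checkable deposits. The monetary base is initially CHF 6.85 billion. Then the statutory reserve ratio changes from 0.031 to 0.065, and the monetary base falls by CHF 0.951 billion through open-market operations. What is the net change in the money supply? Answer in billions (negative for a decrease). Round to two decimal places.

Before: m₁ = 1 / (0.031) ≈ 32.2581, MB₁ = 6.85, so M₁ = 32.2581 × 6.85 ≈ 220.968 billion.
After: m₂ = 1 / (0.065) ≈ 15.3846, MB₂ = 6.85 − 0.951 = 5.899, so M₂ = 15.3846 × 5.899 ≈ 90.7538 billion.
ΔM = M₂ − M₁ = 90.7538 − 220.968 = -130.2142 billion.

-130.21 billion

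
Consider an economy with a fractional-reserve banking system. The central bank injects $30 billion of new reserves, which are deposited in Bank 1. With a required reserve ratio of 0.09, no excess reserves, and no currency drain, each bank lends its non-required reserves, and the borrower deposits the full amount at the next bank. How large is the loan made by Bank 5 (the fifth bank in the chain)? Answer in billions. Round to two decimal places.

$18.72 billion

Each bank lends a fraction (1 − rr) = 0.9100 of the deposit it receives, so Bank 5 receives 30·0.9100^4 and lends 30·0.9100^5 ≈ 18.7210 billion.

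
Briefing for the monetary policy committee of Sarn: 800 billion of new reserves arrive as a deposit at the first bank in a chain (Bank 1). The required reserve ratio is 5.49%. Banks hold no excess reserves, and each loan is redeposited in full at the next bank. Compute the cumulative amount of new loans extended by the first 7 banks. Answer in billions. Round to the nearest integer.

Bank i lends (1 − rr)^i of the original deposit: Bank 1 lends 800·0.9451 = 756.0800, Bank 2 lends 800·0.9451² ≈ 714.5712, and so on.
Summing a geometric series: total = 800·[0.9451·(1 − 0.9451^7) / (1 − 0.9451)] ≈ 4496.3974 billion.

4496 billion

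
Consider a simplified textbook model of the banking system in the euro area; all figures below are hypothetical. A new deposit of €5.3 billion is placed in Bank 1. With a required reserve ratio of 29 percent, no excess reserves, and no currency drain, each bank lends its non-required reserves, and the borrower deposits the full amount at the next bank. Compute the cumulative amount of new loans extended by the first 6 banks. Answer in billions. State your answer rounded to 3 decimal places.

€11.314 billion

Bank i lends (1 − rr)^i of the original deposit: Bank 1 lends 5.3·0.7100 = 3.7630, Bank 2 lends 5.3·0.7100² ≈ 2.6717, and so on.
Summing a geometric series: total = 5.3·[0.7100·(1 − 0.7100^6) / (1 − 0.7100)] ≈ 11.3137 billion.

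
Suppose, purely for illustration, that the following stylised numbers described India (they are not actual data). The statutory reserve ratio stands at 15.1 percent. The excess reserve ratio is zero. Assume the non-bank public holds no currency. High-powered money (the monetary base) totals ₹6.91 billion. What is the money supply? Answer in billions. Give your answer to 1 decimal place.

₹45.8 billion

With no currency drain or excess reserves, the money multiplier is m = 1/rr = 1/0.151 ≈ 6.6225.
Money supply M = m × MB = 6.6225 × 6.91 ≈ 45.7615 billion.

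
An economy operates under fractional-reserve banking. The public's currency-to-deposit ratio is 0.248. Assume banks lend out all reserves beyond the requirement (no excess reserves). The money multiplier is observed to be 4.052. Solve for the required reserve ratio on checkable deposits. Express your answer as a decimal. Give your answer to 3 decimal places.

Using m = 4.052. Since m = (1 + c)/(c + rr + e), the denominator satisfies c + rr + e = (1 + c)/m = (1 + 0.248) / 4.052 ≈ 0.307996.
With c = 0.248 and e = 0, the required reserve ratio on checkable deposits is 0.307996 − 0.248 − 0 = 0.059996.

0.060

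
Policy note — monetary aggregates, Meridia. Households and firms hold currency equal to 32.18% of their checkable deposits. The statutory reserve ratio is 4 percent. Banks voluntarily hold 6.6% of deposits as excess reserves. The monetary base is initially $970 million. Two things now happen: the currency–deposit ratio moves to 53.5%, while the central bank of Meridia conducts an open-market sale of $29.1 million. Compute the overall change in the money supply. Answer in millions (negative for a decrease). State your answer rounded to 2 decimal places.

Before: m₁ = (1 + 0.3218) / (0.04 + 0.066 + 0.3218) ≈ 3.089762, MB₁ = 970, so M₁ = 3.089762 × 970 ≈ 2997.0691 million.
After: m₂ = (1 + 0.535) / (0.04 + 0.066 + 0.535) ≈ 2.394696, MB₂ = 970 − 29.1 = 940.9, so M₂ = 2.394696 × 940.9 ≈ 2253.1695 million.
ΔM = M₂ − M₁ = 2253.1695 − 2997.0691 = -743.8996 million.

-743.90 million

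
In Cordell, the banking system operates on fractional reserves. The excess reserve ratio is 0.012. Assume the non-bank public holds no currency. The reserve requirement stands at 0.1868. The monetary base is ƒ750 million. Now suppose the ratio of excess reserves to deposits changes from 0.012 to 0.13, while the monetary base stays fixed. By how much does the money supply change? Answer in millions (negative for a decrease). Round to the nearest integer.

Initially m₁ = 1 / (0.1868 + 0.012) ≈ 5.0302, so M₁ = 5.0302 × 750 = 3772.65 million.
After the change m₂ = 1 / (0.1868 + 0.13) ≈ 3.1566, so M₂ = 3.1566 × 750 = 2367.45 million.
ΔM = M₂ − M₁ = 2367.45 − 3772.65 = -1405.2 million.

-1405 million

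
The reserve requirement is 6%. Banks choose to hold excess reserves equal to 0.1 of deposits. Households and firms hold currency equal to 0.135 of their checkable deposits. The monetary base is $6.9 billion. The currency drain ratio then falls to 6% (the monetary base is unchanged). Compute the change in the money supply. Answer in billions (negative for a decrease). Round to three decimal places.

Initially m₁ = (1 + 0.135) / (0.06 + 0.1 + 0.135) ≈ 3.84746, so M₁ = 3.84746 × 6.9 ≈ 26.5475 billion.
After the change m₂ = (1 + 0.06) / (0.06 + 0.1 + 0.06) ≈ 4.81818, so M₂ = 4.81818 × 6.9 ≈ 33.2454 billion.
ΔM = M₂ − M₁ = 33.2454 − 26.5475 = 6.6979 billion.

$6.698 billion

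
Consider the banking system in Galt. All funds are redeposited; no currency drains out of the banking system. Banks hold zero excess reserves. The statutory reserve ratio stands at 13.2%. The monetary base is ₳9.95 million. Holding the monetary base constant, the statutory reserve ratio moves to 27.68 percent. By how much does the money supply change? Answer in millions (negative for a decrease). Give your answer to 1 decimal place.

Initially m₁ = 1 / (0.132) ≈ 7.5758, so M₁ = 7.5758 × 9.95 ≈ 75.3792 million.
After the change m₂ = 1 / (0.2768) ≈ 3.6127, so M₂ = 3.6127 × 9.95 ≈ 35.9464 million.
ΔM = M₂ − M₁ = 35.9464 − 75.3792 = -39.4328 million.

-39.4 million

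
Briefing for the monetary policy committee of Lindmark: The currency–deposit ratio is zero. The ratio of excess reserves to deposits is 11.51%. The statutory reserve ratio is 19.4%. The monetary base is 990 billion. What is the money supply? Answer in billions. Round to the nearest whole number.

3203 billion

The money multiplier is m = 1 / (rr + e) = 1 / (0.194 + 0.1151) ≈ 3.2352.
So M = m × MB = 3.2352 × 990 = 3202.848 billion.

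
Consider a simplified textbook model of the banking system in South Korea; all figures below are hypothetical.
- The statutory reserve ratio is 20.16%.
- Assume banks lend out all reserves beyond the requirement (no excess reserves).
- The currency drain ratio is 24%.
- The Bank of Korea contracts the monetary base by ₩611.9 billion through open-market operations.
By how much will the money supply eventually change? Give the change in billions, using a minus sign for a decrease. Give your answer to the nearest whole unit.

-1718 billion

The money multiplier is m = (1 + c) / (rr + c) = (1 + 0.24) / (0.2016 + 0.24) ≈ 2.8080.
The sale removes 611.9 billion of base, so ΔM = m × ΔMB = 2.8080 × (−611.9) = -1718.2152 billion.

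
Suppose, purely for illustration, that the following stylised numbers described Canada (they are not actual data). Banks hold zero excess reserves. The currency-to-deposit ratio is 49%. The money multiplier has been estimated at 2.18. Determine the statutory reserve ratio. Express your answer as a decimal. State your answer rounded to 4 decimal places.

0.1935

Using m = 2.18. Since m = (1 + c)/(c + rr + e), the denominator satisfies c + rr + e = (1 + c)/m = (1 + 0.49) / 2.18 ≈ 0.683486.
With c = 0.49 and e = 0, the statutory reserve ratio is 0.683486 − 0.49 − 0 = 0.193486.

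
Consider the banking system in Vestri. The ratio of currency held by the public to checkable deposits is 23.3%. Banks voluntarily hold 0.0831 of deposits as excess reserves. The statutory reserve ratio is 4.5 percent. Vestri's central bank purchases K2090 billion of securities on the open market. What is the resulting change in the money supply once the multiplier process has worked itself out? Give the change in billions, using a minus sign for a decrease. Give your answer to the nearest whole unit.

K7136 billion

The money multiplier is m = (1 + c) / (rr + e + c) = (1 + 0.233) / (0.045 + 0.0831 + 0.233) ≈ 3.41457.
The purchase adds 2090 billion of base, so ΔM = m × ΔMB = 3.41457 × (+2090) = 7136.4513 billion.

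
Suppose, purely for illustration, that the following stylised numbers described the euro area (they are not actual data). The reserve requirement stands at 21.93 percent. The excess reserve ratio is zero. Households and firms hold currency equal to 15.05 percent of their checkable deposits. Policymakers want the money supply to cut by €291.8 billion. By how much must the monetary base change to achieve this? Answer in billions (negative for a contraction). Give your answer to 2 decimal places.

-93.79 billion

The money multiplier is m = (1 + c) / (rr + c) = (1 + 0.1505) / (0.2193 + 0.1505) ≈ 3.111141.
ΔMB = ΔM / m = (−291.8) / 3.111141 ≈ -93.792 billion.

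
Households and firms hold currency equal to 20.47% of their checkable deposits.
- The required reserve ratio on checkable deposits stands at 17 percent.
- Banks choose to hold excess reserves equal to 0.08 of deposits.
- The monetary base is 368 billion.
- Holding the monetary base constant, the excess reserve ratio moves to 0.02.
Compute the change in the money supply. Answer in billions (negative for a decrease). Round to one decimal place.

148.2 billion

Initially m₁ = (1 + 0.2047) / (0.17 + 0.08 + 0.2047) ≈ 2.64944, so M₁ = 2.64944 × 368 ≈ 974.9939 billion.
After the change m₂ = (1 + 0.2047) / (0.17 + 0.02 + 0.2047) ≈ 3.05219, so M₂ = 3.05219 × 368 ≈ 1123.2059 billion.
ΔM = M₂ − M₁ = 1123.2059 − 974.9939 = 148.212 billion.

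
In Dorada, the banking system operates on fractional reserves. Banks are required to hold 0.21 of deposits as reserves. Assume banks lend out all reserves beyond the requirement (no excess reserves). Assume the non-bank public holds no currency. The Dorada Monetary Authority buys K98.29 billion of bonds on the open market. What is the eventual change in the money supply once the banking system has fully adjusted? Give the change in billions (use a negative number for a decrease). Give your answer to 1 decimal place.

K468.0 billion

The simple money multiplier is m = 1/rr = 1/0.21 ≈ 4.7619.
An open-market purchase increases the monetary base by 98.29 billion, so ΔM = m × ΔMB = 4.7619 × 98.29 ≈ 468.0472 billion.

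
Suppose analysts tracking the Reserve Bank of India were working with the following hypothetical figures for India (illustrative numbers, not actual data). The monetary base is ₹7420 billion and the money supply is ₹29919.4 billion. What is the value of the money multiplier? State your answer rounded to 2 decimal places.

4.03

The money multiplier is m = M / MB = 29919.4 / 7420 ≈ 4.03226.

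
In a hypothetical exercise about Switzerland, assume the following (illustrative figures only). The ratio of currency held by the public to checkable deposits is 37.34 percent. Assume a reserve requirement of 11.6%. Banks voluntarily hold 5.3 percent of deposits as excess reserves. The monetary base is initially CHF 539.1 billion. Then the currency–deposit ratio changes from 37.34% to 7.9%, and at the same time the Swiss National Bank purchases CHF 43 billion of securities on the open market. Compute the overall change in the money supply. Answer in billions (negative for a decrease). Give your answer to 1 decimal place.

Before: m₁ = (1 + 0.3734) / (0.116 + 0.053 + 0.3734) ≈ 2.53208, MB₁ = 539.1, so M₁ = 2.53208 × 539.1 ≈ 1365.0443 billion.
After: m₂ = (1 + 0.079) / (0.116 + 0.053 + 0.079) ≈ 4.35081, MB₂ = 539.1 + 43 = 582.1, so M₂ = 4.35081 × 582.1 ≈ 2532.6065 billion.
ΔM = M₂ − M₁ = 2532.6065 − 1365.0443 = 1167.5622 billion.

CHF 1167.6 billion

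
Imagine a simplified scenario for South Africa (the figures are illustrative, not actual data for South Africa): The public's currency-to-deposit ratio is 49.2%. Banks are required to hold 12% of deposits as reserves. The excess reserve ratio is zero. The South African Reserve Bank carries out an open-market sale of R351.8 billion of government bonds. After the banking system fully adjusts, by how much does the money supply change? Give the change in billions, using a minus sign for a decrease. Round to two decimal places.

-857.66 billion

The money multiplier is m = (1 + c) / (rr + c) = (1 + 0.492) / (0.12 + 0.492) ≈ 2.437908.
The sale removes 351.8 billion of base, so ΔM = m × ΔMB = 2.437908 × (−351.8) ≈ -857.656 billion.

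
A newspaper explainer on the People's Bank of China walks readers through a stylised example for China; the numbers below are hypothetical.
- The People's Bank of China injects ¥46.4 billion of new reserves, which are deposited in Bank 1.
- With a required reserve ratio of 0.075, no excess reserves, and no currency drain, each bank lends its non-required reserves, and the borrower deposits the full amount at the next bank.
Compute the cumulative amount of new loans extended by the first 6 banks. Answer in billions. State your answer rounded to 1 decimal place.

¥213.8 billion

Bank i lends (1 − rr)^i of the original deposit: Bank 1 lends 46.4·0.9250 = 42.9200, Bank 2 lends 46.4·0.9250² = 39.7010, and so on.
Summing a geometric series: total = 46.4·[0.9250·(1 − 0.9250^6) / (1 − 0.9250)] ≈ 213.7999 billion.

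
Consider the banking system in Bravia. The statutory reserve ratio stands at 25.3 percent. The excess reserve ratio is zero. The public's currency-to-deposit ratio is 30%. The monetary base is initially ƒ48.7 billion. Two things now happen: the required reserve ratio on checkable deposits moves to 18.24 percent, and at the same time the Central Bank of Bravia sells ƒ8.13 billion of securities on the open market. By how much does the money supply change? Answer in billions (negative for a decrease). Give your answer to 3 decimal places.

Before: m₁ = (1 + 0.3) / (0.253 + 0.3) ≈ 2.350814, MB₁ = 48.7, so M₁ = 2.350814 × 48.7 ≈ 114.4846 billion.
After: m₂ = (1 + 0.3) / (0.1824 + 0.3) ≈ 2.694859, MB₂ = 48.7 − 8.13 = 40.57, so M₂ = 2.694859 × 40.57 ≈ 109.3304 billion.
ΔM = M₂ − M₁ = 109.3304 − 114.4846 = -5.1542 billion.

-5.154 billion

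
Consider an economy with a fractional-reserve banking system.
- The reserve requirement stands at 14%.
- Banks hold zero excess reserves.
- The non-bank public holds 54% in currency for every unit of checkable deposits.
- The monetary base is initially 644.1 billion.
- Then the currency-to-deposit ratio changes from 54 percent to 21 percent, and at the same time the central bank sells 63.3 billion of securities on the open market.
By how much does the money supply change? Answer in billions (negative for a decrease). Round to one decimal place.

Before: m₁ = (1 + 0.54) / (0.14 + 0.54) ≈ 2.26471, MB₁ = 644.1, so M₁ = 2.26471 × 644.1 ≈ 1458.6997 billion.
After: m₂ = (1 + 0.21) / (0.14 + 0.21) ≈ 3.45714, MB₂ = 644.1 − 63.3 = 580.8, so M₂ = 3.45714 × 580.8 ≈ 2007.9069 billion.
ΔM = M₂ − M₁ = 2007.9069 − 1458.6997 = 549.2072 billion.

549.2 billion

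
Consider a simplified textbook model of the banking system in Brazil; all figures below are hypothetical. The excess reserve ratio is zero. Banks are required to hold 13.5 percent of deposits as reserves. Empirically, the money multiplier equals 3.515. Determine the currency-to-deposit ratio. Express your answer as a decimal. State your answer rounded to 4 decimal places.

Using m = 3.515. From m = (1 + c)/(c + rr + e), rearranging gives 1 + c = m·(c + rr + e), so c·(1 − m) = m·(rr + e) − 1.
Hence c = [m·(rr + e) − 1]/(1 − m) = [3.515 × (0.135 + 0) − 1] / (1 − 3.515) ≈ 0.208936.

0.2089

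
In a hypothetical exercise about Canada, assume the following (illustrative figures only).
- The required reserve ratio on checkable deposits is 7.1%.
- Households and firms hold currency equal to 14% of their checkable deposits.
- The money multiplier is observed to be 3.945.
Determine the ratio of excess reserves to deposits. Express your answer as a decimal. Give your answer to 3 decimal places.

0.078

Using m = 3.945. Since m = (1 + c)/(c + rr + e), the denominator satisfies c + rr + e = (1 + c)/m = (1 + 0.14) / 3.945 ≈ 0.288973.
With c = 0.14 and rr = 0.071, the ratio of excess reserves to deposits is 0.288973 − 0.14 − 0.071 = 0.077973.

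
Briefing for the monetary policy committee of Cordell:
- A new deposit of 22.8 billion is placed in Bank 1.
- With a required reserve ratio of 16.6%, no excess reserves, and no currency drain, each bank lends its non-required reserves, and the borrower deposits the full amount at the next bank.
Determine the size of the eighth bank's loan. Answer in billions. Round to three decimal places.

5.337 billion

Each bank lends a fraction (1 − rr) = 0.8340 of the deposit it receives, so Bank 8 receives 22.8·0.8340^7 and lends 22.8·0.8340^8 ≈ 5.3366 billion.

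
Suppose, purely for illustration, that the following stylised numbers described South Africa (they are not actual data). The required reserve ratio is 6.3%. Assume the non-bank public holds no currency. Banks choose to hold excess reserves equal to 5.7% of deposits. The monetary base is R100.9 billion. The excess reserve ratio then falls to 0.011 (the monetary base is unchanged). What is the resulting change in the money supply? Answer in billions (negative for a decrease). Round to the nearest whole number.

Initially m₁ = 1 / (0.063 + 0.057) ≈ 8.3333, so M₁ = 8.3333 × 100.9 ≈ 840.83 billion.
After the change m₂ = 1 / (0.063 + 0.011) ≈ 13.5135, so M₂ = 13.5135 × 100.9 ≈ 1363.5122 billion.
ΔM = M₂ − M₁ = 1363.5122 − 840.83 = 522.6822 billion.

R523 billion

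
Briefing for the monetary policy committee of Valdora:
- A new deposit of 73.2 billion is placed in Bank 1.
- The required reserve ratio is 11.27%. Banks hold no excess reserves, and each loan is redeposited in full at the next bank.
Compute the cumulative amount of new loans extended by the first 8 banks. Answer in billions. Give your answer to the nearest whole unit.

Bank i lends (1 − rr)^i of the original deposit: Bank 1 lends 73.2·0.8873 ≈ 64.9504, Bank 2 lends 73.2·0.8873² ≈ 57.6305, and so on.
Summing a geometric series: total = 73.2·[0.8873·(1 − 0.8873^8) / (1 − 0.8873)] ≈ 354.8896 billion.

355 billion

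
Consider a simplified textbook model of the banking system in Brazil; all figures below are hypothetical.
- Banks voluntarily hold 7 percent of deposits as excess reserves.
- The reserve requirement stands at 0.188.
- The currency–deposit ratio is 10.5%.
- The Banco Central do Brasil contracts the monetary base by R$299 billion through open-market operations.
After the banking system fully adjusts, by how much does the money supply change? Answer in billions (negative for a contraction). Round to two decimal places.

-910.18 billion

The money multiplier is m = (1 + c) / (rr + e + c) = (1 + 0.105) / (0.188 + 0.07 + 0.105) ≈ 3.044077.
The sale removes 299 billion of base, so ΔM = m × ΔMB = 3.044077 × (−299) ≈ -910.179 billion.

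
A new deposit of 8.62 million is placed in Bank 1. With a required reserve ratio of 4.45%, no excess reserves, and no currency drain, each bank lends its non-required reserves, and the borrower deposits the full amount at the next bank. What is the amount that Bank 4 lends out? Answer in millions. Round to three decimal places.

Each bank lends a fraction (1 − rr) = 0.9555 of the deposit it receives, so Bank 4 receives 8.62·0.9555^3 and lends 8.62·0.9555^4 ≈ 7.1851 million.

7.185 million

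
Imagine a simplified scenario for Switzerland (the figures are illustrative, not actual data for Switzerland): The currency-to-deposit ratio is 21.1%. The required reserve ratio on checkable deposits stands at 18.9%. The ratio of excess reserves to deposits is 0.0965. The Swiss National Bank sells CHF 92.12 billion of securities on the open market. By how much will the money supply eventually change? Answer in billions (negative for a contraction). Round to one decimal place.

The money multiplier is m = (1 + c) / (rr + e + c) = (1 + 0.211) / (0.189 + 0.0965 + 0.211) ≈ 2.4391.
The sale removes 92.12 billion of base, so ΔM = m × ΔMB = 2.4391 × (−92.12) ≈ -224.6899 billion.

-224.7 billion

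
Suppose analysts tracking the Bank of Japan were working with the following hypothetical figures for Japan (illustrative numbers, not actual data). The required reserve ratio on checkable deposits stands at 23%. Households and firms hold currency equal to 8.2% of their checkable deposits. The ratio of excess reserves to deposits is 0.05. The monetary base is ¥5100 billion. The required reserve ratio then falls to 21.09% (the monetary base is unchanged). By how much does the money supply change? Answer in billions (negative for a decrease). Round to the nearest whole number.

¥849 billion

Initially m₁ = (1 + 0.082) / (0.23 + 0.05 + 0.082) ≈ 2.98895, so M₁ = 2.98895 × 5100 = 15243.645 billion.
After the change m₂ = (1 + 0.082) / (0.2109 + 0.05 + 0.082) ≈ 3.15544, so M₂ = 3.15544 × 5100 = 16092.744 billion.
ΔM = M₂ − M₁ = 16092.744 − 15243.645 = 849.099 billion.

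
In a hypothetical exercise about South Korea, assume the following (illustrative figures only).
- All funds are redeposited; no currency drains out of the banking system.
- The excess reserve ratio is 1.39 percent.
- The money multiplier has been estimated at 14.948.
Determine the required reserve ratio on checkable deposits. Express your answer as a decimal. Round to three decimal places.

Using m = 14.948. Since m = (1 + c)/(c + rr + e), the denominator satisfies c + rr + e = (1 + c)/m = (1 + 0) / 14.948 ≈ 0.066899.
With c = 0 and e = 0.0139, the required reserve ratio on checkable deposits is 0.066899 − 0 − 0.0139 = 0.052999.

0.053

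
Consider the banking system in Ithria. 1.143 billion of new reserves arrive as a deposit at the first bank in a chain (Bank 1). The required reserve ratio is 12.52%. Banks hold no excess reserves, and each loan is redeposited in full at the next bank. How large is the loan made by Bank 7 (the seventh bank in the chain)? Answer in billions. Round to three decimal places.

Each bank lends a fraction (1 − rr) = 0.8748 of the deposit it receives, so Bank 7 receives 1.143·0.8748^6 and lends 1.143·0.8748^7 ≈ 0.4481 billion.

0.448 billion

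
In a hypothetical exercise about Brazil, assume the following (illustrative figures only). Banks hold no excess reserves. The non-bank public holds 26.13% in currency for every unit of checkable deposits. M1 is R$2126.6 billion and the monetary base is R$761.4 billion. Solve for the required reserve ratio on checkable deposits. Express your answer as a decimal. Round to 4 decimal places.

Using m = M/MB = 2126.6/761.4 ≈ 2.793013. Since m = (1 + c)/(c + rr + e), the denominator satisfies c + rr + e = (1 + c)/m = (1 + 0.2613) / 2.793013 ≈ 0.451591.
With c = 0.2613 and e = 0, the required reserve ratio on checkable deposits is 0.451591 − 0.2613 − 0 = 0.190291.

0.1903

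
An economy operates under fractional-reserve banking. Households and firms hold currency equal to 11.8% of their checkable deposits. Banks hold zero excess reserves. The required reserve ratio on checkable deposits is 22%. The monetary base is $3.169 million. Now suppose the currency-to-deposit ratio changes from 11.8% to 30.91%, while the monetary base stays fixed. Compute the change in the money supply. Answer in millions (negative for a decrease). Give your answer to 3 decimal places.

Initially m₁ = (1 + 0.118) / (0.22 + 0.118) ≈ 3.30769, so M₁ = 3.30769 × 3.169 ≈ 10.4821 million.
After the change m₂ = (1 + 0.3091) / (0.22 + 0.3091) ≈ 2.47420, so M₂ = 2.47420 × 3.169 ≈ 7.8407 million.
ΔM = M₂ − M₁ = 7.8407 − 10.4821 = -2.6414 million.

-2.641 million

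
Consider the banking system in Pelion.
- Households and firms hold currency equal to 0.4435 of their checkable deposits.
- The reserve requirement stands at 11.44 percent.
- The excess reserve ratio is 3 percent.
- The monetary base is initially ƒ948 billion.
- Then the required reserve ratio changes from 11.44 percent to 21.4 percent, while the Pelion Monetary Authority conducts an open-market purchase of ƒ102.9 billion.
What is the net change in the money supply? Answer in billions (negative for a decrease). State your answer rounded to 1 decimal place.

Before: m₁ = (1 + 0.4435) / (0.1144 + 0.03 + 0.4435) ≈ 2.455350, MB₁ = 948, so M₁ = 2.455350 × 948 = 2327.6718 billion.
After: m₂ = (1 + 0.4435) / (0.214 + 0.03 + 0.4435) ≈ 2.099636, MB₂ = 948 + 102.9 = 1050.9, so M₂ = 2.099636 × 1050.9 ≈ 2206.5075 billion.
ΔM = M₂ − M₁ = 2206.5075 − 2327.6718 = -121.1643 billion.

-121.2 billion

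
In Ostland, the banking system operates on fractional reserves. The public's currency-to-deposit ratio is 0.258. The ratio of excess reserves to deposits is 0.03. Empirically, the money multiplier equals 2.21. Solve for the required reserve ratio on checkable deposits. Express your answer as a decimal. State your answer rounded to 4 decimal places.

Using m = 2.21. Since m = (1 + c)/(c + rr + e), the denominator satisfies c + rr + e = (1 + c)/m = (1 + 0.258) / 2.21 ≈ 0.569231.
With c = 0.258 and e = 0.03, the required reserve ratio on checkable deposits is 0.569231 − 0.258 − 0.03 = 0.281231.

0.2812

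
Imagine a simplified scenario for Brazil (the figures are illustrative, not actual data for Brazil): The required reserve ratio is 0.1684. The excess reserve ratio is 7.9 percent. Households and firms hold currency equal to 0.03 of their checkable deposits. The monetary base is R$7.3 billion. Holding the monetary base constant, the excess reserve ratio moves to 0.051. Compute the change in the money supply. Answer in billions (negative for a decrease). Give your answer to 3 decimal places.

Initially m₁ = (1 + 0.03) / (0.1684 + 0.079 + 0.03) ≈ 3.71305, so M₁ = 3.71305 × 7.3 ≈ 27.1053 billion.
After the change m₂ = (1 + 0.03) / (0.1684 + 0.051 + 0.03) ≈ 4.12991, so M₂ = 4.12991 × 7.3 ≈ 30.1483 billion.
ΔM = M₂ − M₁ = 30.1483 − 27.1053 = 3.043 billion.

R$3.043 billion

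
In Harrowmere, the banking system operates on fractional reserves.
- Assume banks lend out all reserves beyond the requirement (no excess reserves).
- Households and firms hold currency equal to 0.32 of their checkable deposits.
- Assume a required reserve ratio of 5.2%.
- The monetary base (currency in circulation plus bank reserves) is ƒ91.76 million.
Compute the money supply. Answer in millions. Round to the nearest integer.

The money multiplier is m = (1 + c) / (rr + c) = (1 + 0.32) / (0.052 + 0.32) ≈ 3.5484.
So M = m × MB = 3.5484 × 91.76 ≈ 325.6012 million.

ƒ326 million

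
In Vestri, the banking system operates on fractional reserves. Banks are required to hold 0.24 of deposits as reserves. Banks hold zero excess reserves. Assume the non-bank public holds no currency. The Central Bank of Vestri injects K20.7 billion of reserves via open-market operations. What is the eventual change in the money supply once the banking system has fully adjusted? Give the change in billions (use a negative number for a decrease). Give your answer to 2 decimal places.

K86.25 billion

The simple money multiplier is m = 1/rr = 1/0.24 ≈ 4.16667.
An open-market purchase increases the monetary base by 20.7 billion, so ΔM = m × ΔMB = 4.16667 × 20.7 ≈ 86.2501 billion.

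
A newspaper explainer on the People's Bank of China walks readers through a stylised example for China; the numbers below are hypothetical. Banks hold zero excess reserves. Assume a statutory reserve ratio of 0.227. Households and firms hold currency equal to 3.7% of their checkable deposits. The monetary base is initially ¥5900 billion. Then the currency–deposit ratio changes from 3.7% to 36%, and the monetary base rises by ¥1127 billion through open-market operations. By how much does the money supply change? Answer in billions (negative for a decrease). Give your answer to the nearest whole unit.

Before: m₁ = (1 + 0.037) / (0.227 + 0.037) ≈ 3.92803, MB₁ = 5900, so M₁ = 3.92803 × 5900 = 23175.377 billion.
After: m₂ = (1 + 0.36) / (0.227 + 0.36) ≈ 2.31687, MB₂ = 5900 + 1127 = 7027, so M₂ = 2.31687 × 7027 ≈ 16280.6455 billion.
ΔM = M₂ − M₁ = 16280.6455 − 23175.377 = -6894.7315 billion.

-6895 billion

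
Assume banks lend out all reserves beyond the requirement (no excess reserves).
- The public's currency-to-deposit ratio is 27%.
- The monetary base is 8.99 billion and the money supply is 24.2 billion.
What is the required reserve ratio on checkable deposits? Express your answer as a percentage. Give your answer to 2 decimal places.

Using m = M/MB = 24.2/8.99 ≈ 2.691880. Since m = (1 + c)/(c + rr + e), the denominator satisfies c + rr + e = (1 + c)/m = (1 + 0.27) / 2.691880 ≈ 0.471789.
With c = 0.27 and e = 0, the required reserve ratio on checkable deposits is 0.471789 − 0.27 − 0 = 0.201789.

20.18%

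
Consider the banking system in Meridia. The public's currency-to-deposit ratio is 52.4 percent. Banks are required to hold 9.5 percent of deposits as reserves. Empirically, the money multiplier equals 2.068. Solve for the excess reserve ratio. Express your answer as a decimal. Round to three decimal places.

Using m = 2.068. Since m = (1 + c)/(c + rr + e), the denominator satisfies c + rr + e = (1 + c)/m = (1 + 0.524) / 2.068 ≈ 0.736944.
With c = 0.524 and rr = 0.095, the excess reserve ratio is 0.736944 − 0.524 − 0.095 = 0.117944.

0.118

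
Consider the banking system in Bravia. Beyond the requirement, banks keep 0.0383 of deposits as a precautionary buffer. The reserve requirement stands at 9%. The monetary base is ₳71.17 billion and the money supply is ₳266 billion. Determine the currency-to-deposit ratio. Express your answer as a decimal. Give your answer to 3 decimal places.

0.190

Using m = M/MB = 266/71.17 ≈ 3.737530. From m = (1 + c)/(c + rr + e), rearranging gives 1 + c = m·(c + rr + e), so c·(1 − m) = m·(rr + e) − 1.
Hence c = [m·(rr + e) − 1]/(1 − m) = [3.737530 × (0.09 + 0.0383) − 1] / (1 − 3.737530) ≈ 0.190126.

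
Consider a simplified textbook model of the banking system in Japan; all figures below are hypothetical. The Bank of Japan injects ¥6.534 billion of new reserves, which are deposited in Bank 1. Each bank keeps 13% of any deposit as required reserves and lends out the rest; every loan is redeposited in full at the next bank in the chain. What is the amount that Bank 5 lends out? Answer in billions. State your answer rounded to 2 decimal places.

Each bank lends a fraction (1 − rr) = 0.8700 of the deposit it receives, so Bank 5 receives 6.534·0.8700^4 and lends 6.534·0.8700^5 ≈ 3.2567 billion.

¥3.26 billion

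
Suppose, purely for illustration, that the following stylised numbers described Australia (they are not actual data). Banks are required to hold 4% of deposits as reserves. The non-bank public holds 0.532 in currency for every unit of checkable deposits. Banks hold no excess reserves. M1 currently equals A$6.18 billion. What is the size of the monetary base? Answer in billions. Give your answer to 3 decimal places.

The money multiplier is m = (1 + c) / (rr + c) = (1 + 0.532) / (0.04 + 0.532) ≈ 2.67832.
MB = M / m = 6.18 / 2.67832 ≈ 2.3074 billion.

A$2.307 billion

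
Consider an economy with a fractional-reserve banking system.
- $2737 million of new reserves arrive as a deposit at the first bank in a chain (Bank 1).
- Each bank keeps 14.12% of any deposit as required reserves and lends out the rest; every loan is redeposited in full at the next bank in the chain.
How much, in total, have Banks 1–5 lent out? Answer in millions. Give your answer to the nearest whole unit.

$8870 million

Bank i lends (1 − rr)^i of the original deposit: Bank 1 lends 2737·0.8588 = 2350.5356, Bank 2 lends 2737·0.8588² ≈ 2018.6400, and so on.
Summing a geometric series: total = 2737·[0.8588·(1 − 0.8588^5) / (1 − 0.8588)] ≈ 8870.2070 million.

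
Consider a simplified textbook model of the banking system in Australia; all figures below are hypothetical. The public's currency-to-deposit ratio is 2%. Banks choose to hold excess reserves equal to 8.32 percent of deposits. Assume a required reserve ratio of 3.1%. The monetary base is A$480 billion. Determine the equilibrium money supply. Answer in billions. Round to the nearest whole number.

The money multiplier is m = (1 + c) / (rr + e + c) = (1 + 0.02) / (0.031 + 0.0832 + 0.02) ≈ 7.6006.
So M = m × MB = 7.6006 × 480 = 3648.288 billion.

A$3648 billion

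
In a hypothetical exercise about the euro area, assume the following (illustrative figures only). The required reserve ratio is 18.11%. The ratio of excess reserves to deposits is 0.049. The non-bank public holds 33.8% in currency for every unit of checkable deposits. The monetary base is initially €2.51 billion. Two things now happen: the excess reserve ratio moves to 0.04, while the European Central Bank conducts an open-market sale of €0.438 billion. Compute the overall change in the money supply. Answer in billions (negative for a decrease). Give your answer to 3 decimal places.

Before: m₁ = (1 + 0.338) / (0.1811 + 0.049 + 0.338) ≈ 2.35522, MB₁ = 2.51, so M₁ = 2.35522 × 2.51 ≈ 5.9116 billion.
After: m₂ = (1 + 0.338) / (0.1811 + 0.04 + 0.338) ≈ 2.39313, MB₂ = 2.51 − 0.438 = 2.072, so M₂ = 2.39313 × 2.072 ≈ 4.9586 billion.
ΔM = M₂ − M₁ = 4.9586 − 5.9116 = -0.953 billion.

-0.953 billion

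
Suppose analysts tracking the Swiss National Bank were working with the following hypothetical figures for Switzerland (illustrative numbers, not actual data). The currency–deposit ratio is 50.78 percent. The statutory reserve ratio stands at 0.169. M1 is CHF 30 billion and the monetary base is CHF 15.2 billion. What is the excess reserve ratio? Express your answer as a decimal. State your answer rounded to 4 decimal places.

0.0872

Using m = M/MB = 30/15.2 ≈ 1.973684. Since m = (1 + c)/(c + rr + e), the denominator satisfies c + rr + e = (1 + c)/m = (1 + 0.5078) / 1.973684 ≈ 0.763952.
With c = 0.5078 and rr = 0.169, the excess reserve ratio is 0.763952 − 0.5078 − 0.169 = 0.087152.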